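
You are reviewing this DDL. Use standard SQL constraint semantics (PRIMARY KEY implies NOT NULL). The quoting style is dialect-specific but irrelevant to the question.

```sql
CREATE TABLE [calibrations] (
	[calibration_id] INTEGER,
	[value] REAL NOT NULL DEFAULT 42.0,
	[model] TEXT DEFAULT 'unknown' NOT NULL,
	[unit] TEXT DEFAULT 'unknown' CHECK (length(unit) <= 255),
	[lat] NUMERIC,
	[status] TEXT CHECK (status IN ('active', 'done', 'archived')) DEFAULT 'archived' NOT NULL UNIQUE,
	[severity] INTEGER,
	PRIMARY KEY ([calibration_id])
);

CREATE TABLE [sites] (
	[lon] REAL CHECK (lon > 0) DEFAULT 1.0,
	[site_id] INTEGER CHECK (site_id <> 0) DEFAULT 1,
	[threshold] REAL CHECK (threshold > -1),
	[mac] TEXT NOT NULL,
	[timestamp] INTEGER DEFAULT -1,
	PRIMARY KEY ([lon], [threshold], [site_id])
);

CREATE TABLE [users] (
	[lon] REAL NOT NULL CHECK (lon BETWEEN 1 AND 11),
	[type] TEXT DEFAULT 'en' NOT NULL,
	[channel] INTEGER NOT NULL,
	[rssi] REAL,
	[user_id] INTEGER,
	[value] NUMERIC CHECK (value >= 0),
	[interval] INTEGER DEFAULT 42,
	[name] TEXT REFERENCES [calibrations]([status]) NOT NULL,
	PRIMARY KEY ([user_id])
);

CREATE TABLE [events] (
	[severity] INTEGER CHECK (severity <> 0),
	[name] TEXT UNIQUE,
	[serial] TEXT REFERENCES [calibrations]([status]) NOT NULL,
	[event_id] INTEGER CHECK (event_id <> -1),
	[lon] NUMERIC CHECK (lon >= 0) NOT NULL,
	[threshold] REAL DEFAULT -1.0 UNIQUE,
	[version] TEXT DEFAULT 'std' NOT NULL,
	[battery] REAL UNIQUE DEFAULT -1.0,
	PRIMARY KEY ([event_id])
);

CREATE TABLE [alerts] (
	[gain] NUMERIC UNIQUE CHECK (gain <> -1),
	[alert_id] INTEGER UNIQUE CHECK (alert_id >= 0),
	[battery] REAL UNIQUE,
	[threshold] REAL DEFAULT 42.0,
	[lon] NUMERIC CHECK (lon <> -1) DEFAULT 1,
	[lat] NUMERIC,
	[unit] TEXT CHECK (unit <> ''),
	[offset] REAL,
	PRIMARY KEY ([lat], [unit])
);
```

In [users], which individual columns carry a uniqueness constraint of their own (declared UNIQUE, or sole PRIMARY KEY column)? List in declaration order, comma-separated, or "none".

user_id

- lon: no UNIQUE or single-column PK constraint.
- type: no UNIQUE or single-column PK constraint.
- channel: no UNIQUE or single-column PK constraint.
- rssi: no UNIQUE or single-column PK constraint.
- user_id: single-column PRIMARY KEY → unique.
- value: no UNIQUE or single-column PK constraint.
- interval: no UNIQUE or single-column PK constraint.
- name: no UNIQUE or single-column PK constraint.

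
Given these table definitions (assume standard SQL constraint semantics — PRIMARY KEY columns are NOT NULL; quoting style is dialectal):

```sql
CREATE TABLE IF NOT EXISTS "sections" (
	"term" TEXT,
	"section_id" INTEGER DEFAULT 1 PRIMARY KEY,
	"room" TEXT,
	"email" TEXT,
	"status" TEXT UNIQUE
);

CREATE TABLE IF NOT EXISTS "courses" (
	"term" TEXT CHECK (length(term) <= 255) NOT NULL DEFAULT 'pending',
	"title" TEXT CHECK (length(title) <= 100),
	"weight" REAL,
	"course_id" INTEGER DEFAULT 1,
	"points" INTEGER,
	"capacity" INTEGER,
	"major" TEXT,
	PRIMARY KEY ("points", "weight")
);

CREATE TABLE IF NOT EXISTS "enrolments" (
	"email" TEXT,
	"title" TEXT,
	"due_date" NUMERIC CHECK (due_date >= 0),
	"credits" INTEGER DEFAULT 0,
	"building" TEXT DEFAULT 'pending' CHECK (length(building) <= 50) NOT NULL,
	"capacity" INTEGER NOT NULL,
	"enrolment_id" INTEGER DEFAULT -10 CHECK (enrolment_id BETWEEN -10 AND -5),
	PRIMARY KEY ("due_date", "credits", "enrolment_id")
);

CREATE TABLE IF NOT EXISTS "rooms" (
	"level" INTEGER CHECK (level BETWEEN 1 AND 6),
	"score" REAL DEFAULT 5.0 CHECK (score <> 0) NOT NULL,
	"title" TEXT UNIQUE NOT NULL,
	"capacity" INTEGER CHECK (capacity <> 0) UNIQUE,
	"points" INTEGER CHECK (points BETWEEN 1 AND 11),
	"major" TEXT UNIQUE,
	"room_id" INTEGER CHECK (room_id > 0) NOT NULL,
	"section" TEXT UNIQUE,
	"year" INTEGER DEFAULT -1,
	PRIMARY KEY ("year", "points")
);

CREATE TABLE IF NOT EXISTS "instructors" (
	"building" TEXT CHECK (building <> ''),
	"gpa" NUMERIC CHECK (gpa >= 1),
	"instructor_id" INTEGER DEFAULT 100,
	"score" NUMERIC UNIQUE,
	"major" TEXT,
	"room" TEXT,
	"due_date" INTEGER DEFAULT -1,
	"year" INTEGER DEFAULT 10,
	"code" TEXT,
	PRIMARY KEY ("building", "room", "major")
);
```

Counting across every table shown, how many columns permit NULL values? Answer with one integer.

20

sections: 4 nullable (term, room, email, status — PK (section_id) and explicit NOT NULL columns excluded).
courses: 4 nullable (title, course_id, capacity, major — PK (points, weight) and explicit NOT NULL columns excluded).
enrolments: 2 nullable (email, title — PK (due_date, credits, enrolment_id) and explicit NOT NULL columns excluded).
rooms: 4 nullable (level, capacity, major, section — PK (year, points) and explicit NOT NULL columns excluded).
instructors: 6 nullable (gpa, instructor_id, score, due_date, year, code — PK (building, room, major) and explicit NOT NULL columns excluded).
Total: 4 + 4 + 2 + 4 + 6 = 20.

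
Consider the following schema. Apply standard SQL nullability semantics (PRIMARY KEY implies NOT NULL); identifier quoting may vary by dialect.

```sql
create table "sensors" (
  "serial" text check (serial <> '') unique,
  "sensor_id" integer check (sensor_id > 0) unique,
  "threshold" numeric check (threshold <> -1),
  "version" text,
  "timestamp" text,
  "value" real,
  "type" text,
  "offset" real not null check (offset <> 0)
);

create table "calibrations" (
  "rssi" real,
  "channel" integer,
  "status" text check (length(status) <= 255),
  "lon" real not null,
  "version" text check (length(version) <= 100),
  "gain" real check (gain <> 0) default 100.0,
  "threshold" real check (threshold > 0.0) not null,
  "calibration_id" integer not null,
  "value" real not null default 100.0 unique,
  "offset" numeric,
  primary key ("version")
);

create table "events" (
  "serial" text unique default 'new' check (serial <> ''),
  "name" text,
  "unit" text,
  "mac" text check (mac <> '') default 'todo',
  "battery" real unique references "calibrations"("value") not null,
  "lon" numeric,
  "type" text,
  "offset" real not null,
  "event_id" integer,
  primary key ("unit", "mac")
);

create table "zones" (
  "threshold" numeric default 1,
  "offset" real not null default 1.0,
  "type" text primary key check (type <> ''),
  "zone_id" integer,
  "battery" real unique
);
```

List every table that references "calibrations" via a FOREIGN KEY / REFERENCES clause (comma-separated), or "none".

- events.battery references calibrations(value).

events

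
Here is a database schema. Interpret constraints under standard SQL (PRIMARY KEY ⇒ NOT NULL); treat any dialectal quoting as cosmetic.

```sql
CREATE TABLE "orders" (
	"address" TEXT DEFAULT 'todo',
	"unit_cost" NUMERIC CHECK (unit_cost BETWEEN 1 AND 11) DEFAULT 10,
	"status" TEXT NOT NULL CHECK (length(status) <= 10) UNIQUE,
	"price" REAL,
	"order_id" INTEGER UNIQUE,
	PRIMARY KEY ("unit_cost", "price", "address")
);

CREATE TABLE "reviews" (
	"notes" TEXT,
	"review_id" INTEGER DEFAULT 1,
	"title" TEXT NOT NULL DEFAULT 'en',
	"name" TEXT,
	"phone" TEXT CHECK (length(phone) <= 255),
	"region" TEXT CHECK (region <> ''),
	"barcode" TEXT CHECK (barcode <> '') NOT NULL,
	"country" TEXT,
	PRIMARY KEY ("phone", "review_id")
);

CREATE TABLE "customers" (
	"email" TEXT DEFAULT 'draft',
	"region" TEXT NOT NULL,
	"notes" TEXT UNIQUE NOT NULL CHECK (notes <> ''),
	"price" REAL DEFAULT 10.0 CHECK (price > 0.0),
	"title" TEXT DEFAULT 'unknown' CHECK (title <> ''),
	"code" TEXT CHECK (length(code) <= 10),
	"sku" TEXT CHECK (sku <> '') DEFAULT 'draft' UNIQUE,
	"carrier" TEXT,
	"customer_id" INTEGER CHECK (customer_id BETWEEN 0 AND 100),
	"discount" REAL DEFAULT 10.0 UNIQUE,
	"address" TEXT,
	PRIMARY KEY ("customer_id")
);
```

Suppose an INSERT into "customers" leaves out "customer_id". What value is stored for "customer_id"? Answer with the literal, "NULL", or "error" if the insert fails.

customer_id has no DEFAULT clause.
Omitting it would insert NULL, but it is part of the PRIMARY KEY, so the INSERT fails.

error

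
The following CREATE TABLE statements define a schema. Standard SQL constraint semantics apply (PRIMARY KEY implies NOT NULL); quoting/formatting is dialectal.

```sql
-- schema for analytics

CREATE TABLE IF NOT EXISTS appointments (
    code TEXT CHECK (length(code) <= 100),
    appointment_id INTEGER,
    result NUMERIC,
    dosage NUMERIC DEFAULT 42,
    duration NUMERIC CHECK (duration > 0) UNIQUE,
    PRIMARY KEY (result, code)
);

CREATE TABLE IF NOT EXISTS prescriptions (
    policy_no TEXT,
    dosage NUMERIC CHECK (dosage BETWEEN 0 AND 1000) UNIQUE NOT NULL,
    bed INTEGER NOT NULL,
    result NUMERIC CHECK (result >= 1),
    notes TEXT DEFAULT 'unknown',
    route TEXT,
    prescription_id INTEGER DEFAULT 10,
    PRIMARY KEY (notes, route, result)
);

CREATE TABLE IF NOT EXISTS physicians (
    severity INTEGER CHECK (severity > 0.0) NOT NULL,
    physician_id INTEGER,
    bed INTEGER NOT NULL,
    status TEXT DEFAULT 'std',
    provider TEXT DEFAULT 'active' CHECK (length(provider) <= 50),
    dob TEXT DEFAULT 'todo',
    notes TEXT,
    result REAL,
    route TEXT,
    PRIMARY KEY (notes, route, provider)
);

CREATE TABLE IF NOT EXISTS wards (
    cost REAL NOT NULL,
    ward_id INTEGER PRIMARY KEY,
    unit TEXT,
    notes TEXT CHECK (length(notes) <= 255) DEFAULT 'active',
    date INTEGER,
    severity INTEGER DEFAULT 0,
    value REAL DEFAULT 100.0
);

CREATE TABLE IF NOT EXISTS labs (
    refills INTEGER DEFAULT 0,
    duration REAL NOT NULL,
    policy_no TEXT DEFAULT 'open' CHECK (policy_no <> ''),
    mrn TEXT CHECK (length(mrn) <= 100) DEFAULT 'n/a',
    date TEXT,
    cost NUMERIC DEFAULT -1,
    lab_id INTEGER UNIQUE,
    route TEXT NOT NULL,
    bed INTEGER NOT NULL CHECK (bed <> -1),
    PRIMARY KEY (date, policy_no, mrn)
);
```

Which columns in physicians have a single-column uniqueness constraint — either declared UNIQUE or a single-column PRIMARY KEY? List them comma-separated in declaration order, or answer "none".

none

- severity: no UNIQUE or single-column PK constraint.
- physician_id: no UNIQUE or single-column PK constraint.
- bed: no UNIQUE or single-column PK constraint.
- status: no UNIQUE or single-column PK constraint.
- provider: part of a composite PRIMARY KEY — only the tuple is unique, not this column on its own.
- dob: no UNIQUE or single-column PK constraint.
- notes: part of a composite PRIMARY KEY — only the tuple is unique, not this column on its own.
- result: no UNIQUE or single-column PK constraint.
- route: part of a composite PRIMARY KEY — only the tuple is unique, not this column on its own.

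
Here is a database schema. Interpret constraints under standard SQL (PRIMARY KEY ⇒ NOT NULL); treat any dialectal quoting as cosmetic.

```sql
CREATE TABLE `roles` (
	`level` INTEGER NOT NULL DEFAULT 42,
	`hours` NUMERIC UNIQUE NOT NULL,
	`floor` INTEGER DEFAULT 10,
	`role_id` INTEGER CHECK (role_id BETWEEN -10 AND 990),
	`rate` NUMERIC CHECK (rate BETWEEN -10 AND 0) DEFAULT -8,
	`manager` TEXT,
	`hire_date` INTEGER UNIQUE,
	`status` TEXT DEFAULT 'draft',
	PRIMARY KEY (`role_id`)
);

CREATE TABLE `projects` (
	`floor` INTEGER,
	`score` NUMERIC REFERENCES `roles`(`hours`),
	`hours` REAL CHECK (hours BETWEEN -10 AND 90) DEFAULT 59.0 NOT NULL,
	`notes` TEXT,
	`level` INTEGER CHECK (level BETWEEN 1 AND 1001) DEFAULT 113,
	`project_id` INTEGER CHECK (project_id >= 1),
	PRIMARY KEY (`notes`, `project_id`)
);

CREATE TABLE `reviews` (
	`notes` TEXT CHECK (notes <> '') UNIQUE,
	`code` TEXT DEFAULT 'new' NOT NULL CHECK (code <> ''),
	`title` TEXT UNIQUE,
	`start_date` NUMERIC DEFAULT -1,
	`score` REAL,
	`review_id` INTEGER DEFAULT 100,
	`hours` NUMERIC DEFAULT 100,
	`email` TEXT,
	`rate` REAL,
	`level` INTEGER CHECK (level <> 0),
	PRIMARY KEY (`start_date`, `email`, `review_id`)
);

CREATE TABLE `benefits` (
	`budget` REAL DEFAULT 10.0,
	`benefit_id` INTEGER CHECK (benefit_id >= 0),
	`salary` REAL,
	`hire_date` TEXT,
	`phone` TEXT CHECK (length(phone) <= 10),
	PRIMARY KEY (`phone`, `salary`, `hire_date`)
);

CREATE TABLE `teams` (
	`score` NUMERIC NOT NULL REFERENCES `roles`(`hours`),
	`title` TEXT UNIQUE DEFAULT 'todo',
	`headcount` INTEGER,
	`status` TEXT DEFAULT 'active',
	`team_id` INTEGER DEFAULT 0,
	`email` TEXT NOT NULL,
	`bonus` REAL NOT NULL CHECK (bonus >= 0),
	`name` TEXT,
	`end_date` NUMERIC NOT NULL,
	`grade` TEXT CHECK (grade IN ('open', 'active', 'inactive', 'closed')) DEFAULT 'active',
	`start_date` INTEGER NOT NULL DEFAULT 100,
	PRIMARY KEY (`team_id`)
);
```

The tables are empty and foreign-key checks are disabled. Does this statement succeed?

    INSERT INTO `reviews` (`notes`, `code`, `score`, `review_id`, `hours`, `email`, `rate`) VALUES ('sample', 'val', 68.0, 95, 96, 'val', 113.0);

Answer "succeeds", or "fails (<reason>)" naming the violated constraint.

succeeds

NOT NULL columns: code is supplied; email is supplied; review_id is supplied; start_date defaults to -1.
CHECK constraints: 'sample' satisfies (notes <> ''); 'val' satisfies (code <> '').
No constraint is violated.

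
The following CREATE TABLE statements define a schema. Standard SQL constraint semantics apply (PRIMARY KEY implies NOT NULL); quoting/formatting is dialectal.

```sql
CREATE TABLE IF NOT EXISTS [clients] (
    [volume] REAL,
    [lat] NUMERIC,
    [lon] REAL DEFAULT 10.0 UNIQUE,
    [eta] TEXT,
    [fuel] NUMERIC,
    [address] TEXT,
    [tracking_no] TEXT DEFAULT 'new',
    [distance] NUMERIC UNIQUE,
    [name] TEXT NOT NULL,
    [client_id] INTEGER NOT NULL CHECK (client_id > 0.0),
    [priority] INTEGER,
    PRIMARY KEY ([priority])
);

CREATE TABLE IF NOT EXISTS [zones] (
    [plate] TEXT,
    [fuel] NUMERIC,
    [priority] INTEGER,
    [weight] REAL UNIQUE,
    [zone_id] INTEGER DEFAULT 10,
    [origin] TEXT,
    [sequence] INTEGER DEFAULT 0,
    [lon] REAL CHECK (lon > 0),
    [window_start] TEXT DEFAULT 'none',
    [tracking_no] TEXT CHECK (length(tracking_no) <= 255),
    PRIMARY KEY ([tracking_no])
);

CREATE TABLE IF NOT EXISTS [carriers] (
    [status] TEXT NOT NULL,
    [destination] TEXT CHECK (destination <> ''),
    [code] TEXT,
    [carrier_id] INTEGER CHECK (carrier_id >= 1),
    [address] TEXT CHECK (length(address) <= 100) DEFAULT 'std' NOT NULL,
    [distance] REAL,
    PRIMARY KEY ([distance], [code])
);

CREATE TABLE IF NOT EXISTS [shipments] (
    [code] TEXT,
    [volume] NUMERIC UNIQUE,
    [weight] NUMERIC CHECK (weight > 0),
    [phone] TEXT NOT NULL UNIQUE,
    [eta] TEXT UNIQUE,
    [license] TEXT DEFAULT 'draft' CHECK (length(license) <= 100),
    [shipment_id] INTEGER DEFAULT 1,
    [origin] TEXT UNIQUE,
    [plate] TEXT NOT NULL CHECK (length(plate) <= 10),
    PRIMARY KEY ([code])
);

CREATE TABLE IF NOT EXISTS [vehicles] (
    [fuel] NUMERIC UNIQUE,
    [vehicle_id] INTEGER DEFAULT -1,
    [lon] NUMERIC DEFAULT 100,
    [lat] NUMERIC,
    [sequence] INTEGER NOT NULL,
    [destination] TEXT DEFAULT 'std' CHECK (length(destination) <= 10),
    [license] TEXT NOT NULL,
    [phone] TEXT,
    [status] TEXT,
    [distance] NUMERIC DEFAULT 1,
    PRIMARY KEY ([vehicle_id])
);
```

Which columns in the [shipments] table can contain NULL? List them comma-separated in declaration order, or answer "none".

volume, weight, eta, license, shipment_id, origin

- code: part of the PRIMARY KEY, which implies NOT NULL → not nullable.
- volume: UNIQUE does not imply NOT NULL → nullable.
- weight: CHECK does not forbid NULL (a CHECK constraint passes when its expression is NULL) → nullable.
- phone: declared NOT NULL → not nullable.
- eta: UNIQUE does not imply NOT NULL → nullable.
- license: CHECK does not forbid NULL (a CHECK constraint passes when its expression is NULL) → nullable.
- shipment_id: DEFAULT only fills an omitted column; an explicit NULL is still allowed → nullable.
- origin: UNIQUE does not imply NOT NULL → nullable.
- plate: declared NOT NULL → not nullable.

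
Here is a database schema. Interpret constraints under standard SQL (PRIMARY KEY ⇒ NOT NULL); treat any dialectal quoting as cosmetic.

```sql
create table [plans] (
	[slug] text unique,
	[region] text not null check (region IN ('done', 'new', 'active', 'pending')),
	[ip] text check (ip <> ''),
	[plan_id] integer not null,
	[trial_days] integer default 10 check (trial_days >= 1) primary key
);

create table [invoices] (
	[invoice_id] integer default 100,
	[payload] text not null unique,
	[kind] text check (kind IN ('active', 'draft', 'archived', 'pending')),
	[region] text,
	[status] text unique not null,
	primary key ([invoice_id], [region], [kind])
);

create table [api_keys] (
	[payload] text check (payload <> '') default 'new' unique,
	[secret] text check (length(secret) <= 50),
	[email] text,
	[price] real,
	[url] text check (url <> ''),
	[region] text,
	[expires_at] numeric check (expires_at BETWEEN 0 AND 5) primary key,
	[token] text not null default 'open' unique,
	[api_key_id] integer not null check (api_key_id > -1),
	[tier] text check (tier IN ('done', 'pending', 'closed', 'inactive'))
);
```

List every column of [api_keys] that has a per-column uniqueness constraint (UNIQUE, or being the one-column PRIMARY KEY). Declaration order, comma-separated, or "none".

- payload: declared UNIQUE → unique.
- secret: no UNIQUE or single-column PK constraint.
- email: no UNIQUE or single-column PK constraint.
- price: no UNIQUE or single-column PK constraint.
- url: no UNIQUE or single-column PK constraint.
- region: no UNIQUE or single-column PK constraint.
- expires_at: single-column PRIMARY KEY → unique.
- token: declared UNIQUE → unique.
- api_key_id: no UNIQUE or single-column PK constraint.
- tier: no UNIQUE or single-column PK constraint.

payload, expires_at, token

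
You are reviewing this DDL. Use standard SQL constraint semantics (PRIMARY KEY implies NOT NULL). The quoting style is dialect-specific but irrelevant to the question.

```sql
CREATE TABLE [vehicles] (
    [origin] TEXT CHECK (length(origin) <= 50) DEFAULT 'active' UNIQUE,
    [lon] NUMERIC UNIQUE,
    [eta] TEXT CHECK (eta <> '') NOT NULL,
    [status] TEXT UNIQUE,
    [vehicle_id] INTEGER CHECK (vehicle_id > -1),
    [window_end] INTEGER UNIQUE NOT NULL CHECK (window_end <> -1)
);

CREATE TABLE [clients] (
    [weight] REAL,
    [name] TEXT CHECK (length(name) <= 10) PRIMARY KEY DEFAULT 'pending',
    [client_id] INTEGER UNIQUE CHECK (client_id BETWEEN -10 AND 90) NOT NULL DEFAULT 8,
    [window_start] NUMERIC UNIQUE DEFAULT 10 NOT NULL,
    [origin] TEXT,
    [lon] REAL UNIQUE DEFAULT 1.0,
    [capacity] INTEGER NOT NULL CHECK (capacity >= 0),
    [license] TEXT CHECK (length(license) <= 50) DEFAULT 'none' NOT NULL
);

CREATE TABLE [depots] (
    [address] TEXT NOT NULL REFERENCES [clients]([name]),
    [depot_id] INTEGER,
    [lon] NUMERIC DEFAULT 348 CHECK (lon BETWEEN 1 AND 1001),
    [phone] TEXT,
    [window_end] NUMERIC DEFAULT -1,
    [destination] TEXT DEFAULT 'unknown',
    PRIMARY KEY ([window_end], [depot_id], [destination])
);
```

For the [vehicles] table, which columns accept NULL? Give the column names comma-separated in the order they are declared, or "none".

- origin: CHECK does not forbid NULL (a CHECK constraint passes when its expression is NULL) → nullable.
- lon: UNIQUE does not imply NOT NULL → nullable.
- eta: declared NOT NULL → not nullable.
- status: UNIQUE does not imply NOT NULL → nullable.
- vehicle_id: CHECK does not forbid NULL (a CHECK constraint passes when its expression is NULL) → nullable.
- window_end: declared NOT NULL → not nullable.

origin, lon, status, vehicle_id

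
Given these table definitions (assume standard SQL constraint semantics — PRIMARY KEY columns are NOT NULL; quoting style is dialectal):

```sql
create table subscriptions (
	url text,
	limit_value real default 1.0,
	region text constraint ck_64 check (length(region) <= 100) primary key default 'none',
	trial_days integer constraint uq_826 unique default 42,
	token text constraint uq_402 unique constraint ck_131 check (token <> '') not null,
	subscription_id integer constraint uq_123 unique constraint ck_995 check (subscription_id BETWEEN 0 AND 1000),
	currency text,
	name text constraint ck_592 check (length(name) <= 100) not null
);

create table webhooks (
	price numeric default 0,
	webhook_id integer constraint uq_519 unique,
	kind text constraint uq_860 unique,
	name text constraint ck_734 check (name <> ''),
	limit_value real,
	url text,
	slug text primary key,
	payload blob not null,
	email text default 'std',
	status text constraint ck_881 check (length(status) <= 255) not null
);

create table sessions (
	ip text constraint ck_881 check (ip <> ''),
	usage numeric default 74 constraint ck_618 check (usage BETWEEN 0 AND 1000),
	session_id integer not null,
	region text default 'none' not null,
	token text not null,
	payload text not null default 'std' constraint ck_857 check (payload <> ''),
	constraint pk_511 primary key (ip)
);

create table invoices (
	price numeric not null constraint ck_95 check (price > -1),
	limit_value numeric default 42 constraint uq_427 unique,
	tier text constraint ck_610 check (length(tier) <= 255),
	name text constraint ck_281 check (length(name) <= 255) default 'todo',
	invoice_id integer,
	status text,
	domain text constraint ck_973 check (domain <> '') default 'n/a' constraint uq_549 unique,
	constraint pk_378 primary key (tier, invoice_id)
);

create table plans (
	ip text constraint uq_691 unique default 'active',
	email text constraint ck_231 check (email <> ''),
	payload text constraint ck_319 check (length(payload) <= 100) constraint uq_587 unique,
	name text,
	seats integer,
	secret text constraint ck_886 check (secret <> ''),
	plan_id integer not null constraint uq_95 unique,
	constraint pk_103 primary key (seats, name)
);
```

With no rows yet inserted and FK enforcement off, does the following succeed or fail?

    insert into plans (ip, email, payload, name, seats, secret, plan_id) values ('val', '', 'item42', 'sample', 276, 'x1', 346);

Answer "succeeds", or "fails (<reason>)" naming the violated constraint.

The value '' for email violates CHECK (email <> '').

fails (CHECK on email)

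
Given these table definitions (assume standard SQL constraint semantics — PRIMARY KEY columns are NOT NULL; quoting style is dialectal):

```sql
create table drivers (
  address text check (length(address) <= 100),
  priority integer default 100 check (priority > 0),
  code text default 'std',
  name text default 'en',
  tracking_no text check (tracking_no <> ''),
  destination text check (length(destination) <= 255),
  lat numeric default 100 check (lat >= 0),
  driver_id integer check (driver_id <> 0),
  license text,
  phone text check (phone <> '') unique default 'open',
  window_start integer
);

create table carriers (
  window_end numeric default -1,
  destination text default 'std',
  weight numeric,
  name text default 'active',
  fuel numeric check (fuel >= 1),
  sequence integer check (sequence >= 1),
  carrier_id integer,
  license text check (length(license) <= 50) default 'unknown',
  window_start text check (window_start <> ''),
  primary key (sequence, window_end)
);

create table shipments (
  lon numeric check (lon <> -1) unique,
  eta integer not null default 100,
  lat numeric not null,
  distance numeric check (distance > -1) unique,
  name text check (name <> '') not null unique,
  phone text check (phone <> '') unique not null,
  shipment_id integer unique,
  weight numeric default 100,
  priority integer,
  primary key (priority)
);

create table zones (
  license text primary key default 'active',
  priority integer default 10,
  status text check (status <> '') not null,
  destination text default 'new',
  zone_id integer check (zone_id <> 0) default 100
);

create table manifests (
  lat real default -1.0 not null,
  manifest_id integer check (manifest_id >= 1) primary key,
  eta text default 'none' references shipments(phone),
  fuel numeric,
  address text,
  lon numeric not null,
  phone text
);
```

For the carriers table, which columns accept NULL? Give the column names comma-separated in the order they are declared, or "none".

- window_end: part of the PRIMARY KEY, which implies NOT NULL → not nullable.
- destination: DEFAULT only fills an omitted column; an explicit NULL is still allowed → nullable.
- weight: no NOT NULL constraint applies → nullable.
- name: DEFAULT only fills an omitted column; an explicit NULL is still allowed → nullable.
- fuel: CHECK does not forbid NULL (a CHECK constraint passes when its expression is NULL) → nullable.
- sequence: part of the PRIMARY KEY, which implies NOT NULL → not nullable.
- carrier_id: no NOT NULL constraint applies → nullable.
- license: CHECK does not forbid NULL (a CHECK constraint passes when its expression is NULL) → nullable.
- window_start: CHECK does not forbid NULL (a CHECK constraint passes when its expression is NULL) → nullable.

destination, weight, name, fuel, carrier_id, license, window_start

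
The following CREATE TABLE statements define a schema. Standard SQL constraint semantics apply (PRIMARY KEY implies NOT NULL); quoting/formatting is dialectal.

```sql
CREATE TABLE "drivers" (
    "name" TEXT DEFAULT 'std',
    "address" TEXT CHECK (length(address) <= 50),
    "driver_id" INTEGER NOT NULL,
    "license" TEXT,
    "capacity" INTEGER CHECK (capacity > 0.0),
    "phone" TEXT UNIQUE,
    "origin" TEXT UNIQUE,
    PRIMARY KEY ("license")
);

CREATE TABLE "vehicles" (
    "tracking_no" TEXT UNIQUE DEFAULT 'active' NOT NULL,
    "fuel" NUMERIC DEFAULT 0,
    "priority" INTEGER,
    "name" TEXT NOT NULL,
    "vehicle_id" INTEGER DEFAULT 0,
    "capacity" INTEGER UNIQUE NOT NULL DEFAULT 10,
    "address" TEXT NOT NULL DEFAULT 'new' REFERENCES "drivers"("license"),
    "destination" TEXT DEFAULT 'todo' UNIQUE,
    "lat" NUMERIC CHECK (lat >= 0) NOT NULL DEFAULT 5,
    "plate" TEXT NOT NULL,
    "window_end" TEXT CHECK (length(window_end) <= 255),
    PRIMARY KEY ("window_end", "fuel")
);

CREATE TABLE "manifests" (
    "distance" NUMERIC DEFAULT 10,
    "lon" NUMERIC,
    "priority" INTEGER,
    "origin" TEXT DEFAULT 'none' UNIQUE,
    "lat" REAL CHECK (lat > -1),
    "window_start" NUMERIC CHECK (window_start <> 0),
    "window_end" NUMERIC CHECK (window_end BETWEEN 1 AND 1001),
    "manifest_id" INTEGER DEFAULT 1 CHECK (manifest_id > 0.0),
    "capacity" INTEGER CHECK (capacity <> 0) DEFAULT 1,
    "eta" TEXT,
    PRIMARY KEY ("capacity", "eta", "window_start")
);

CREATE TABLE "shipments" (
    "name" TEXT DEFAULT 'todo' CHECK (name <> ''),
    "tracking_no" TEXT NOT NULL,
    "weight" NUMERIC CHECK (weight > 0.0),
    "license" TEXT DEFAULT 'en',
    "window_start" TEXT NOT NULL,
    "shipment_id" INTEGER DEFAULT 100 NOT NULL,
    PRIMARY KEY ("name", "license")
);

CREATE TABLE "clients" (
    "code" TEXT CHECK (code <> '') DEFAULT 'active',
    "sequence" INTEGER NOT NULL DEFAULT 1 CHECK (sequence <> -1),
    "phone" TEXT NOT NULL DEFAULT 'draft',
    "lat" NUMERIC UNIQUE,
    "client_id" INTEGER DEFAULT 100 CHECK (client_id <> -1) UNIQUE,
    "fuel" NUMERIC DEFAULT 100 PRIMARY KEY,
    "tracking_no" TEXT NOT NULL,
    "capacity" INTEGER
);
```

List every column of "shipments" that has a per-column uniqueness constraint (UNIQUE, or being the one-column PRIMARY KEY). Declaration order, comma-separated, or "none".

- name: part of a composite PRIMARY KEY — only the tuple is unique, not this column on its own.
- tracking_no: no UNIQUE or single-column PK constraint.
- weight: no UNIQUE or single-column PK constraint.
- license: part of a composite PRIMARY KEY — only the tuple is unique, not this column on its own.
- window_start: no UNIQUE or single-column PK constraint.
- shipment_id: no UNIQUE or single-column PK constraint.

none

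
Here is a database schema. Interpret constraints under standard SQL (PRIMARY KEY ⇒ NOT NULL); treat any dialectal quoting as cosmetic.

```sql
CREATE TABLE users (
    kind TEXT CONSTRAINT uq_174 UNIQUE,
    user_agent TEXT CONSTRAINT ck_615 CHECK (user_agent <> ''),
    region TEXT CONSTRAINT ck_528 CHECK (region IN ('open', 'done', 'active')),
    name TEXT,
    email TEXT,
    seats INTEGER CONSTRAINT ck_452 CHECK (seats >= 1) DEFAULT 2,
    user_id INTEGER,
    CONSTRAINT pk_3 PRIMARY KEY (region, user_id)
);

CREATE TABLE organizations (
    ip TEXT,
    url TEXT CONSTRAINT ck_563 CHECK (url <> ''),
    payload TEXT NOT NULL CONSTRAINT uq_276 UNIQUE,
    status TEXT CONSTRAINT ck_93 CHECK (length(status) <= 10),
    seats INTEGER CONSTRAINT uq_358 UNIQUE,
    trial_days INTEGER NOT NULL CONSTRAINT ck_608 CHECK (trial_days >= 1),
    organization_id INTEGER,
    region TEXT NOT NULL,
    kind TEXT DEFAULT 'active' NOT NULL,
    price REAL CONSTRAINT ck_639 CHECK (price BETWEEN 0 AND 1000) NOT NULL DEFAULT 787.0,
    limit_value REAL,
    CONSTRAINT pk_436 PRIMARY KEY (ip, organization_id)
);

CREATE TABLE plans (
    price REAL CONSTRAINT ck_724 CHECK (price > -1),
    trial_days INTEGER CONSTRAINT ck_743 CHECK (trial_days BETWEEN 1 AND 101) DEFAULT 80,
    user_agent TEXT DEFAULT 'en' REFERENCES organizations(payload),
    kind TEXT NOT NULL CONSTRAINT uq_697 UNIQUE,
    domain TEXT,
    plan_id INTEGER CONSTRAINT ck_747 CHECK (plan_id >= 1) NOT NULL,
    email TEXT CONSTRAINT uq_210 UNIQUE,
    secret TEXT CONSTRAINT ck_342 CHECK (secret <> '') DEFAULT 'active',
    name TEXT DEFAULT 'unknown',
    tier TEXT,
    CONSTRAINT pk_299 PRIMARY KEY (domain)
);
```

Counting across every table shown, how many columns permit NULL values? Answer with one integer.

16

users: 5 nullable (kind, user_agent, name, email, seats — PK (region, user_id) and explicit NOT NULL columns excluded).
organizations: 4 nullable (url, status, seats, limit_value — PK (ip, organization_id) and explicit NOT NULL columns excluded).
plans: 7 nullable (price, trial_days, user_agent, email, secret, name, tier — PK (domain) and explicit NOT NULL columns excluded).
Total: 5 + 4 + 7 = 16.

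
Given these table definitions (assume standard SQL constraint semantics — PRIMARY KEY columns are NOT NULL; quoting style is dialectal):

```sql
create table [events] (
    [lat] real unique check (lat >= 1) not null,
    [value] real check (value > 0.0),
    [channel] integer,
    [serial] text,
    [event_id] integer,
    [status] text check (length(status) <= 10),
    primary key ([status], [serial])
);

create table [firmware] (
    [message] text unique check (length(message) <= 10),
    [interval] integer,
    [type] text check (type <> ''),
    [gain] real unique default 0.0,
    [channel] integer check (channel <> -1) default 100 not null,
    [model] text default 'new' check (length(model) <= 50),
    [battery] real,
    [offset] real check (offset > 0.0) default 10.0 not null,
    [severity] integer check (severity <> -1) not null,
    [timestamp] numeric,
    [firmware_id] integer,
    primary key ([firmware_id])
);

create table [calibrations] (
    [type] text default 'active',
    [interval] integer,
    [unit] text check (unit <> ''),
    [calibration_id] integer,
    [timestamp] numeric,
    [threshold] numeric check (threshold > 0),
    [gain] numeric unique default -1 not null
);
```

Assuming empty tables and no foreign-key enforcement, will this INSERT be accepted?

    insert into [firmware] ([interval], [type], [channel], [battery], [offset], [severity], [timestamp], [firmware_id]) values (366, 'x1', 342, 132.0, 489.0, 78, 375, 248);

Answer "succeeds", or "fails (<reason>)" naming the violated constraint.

succeeds

NOT NULL columns: channel is supplied; firmware_id is supplied; offset is supplied; severity is supplied.
CHECK constraints: 'x1' satisfies (type <> ''); 342 satisfies (channel <> -1); 489.0 satisfies (offset > 0.0); 78 satisfies (severity <> -1).
No constraint is violated.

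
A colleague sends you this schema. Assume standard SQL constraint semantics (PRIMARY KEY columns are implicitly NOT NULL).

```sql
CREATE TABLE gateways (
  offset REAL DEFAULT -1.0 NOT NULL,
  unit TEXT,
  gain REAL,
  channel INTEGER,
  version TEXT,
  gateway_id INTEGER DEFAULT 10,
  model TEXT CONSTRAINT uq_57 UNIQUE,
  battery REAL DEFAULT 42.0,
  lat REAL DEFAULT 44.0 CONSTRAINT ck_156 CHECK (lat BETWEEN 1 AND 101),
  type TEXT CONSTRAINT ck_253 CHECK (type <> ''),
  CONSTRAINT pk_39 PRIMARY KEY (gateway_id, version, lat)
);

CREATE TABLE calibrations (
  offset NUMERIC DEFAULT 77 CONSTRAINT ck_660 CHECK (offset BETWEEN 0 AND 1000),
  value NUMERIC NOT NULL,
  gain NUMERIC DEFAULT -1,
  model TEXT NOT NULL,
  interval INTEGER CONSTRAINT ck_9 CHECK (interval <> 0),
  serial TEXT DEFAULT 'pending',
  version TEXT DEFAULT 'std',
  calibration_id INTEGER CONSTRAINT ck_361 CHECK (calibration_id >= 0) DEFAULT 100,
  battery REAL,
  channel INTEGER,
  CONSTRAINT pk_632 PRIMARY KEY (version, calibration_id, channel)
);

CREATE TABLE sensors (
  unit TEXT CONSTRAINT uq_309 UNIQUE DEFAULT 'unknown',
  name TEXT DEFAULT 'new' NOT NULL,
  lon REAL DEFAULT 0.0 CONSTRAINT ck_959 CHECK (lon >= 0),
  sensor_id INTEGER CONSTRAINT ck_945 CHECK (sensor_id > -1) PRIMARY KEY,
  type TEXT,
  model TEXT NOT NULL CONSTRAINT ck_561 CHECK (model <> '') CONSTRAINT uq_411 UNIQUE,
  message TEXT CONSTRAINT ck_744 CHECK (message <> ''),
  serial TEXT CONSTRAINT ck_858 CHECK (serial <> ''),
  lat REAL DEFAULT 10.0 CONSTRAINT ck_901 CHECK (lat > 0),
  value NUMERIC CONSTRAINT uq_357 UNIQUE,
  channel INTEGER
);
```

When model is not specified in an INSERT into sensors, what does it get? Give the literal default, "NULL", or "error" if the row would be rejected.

model has no DEFAULT clause.
Omitting it would insert NULL, but it is declared NOT NULL, so the INSERT fails.

error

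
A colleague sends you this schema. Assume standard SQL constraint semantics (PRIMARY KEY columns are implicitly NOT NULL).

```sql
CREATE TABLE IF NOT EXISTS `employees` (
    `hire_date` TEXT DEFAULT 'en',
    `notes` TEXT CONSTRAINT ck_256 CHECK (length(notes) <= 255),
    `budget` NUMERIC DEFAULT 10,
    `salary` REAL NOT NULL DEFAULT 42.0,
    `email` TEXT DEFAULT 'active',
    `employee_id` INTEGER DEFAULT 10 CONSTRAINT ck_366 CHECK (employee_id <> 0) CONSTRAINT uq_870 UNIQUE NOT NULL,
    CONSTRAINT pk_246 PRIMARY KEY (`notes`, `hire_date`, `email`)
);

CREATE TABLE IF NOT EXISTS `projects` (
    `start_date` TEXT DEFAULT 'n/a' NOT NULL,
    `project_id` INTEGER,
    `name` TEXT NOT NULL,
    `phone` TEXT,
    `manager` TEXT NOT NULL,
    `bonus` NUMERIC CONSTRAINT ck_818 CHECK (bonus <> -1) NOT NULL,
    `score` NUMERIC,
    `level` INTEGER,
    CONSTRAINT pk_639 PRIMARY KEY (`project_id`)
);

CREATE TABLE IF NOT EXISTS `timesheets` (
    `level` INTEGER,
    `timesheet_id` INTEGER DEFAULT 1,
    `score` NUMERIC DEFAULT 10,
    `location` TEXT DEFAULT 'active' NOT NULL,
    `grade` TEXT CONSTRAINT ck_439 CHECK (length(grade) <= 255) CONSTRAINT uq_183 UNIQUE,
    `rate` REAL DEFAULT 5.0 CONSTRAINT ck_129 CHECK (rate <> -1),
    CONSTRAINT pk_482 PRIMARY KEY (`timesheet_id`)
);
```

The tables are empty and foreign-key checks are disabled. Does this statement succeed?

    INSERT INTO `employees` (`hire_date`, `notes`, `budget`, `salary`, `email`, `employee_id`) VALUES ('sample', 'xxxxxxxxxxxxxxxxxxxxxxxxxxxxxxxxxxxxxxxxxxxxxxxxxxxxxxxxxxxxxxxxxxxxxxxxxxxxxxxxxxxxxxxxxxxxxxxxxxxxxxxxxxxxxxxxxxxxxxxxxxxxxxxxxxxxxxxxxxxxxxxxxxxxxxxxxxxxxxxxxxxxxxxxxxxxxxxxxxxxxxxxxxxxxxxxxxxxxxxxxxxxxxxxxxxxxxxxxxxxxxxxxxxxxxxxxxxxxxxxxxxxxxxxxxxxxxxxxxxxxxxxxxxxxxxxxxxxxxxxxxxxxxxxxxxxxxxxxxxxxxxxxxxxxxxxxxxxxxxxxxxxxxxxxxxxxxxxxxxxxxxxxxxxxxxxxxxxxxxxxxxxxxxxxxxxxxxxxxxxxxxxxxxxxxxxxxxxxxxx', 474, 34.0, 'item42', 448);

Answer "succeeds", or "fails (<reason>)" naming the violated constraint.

The value 'xxxxxxxxxxxxxxxxxxxxxxxxxxxxxxxxxxxxxxxxxxxxxxxxxxxxxxxxxxxxxxxxxxxxxxxxxxxxxxxxxxxxxxxxxxxxxxxxxxxxxxxxxxxxxxxxxxxxxxxxxxxxxxxxxxxxxxxxxxxxxxxxxxxxxxxxxxxxxxxxxxxxxxxxxxxxxxxxxxxxxxxxxxxxxxxxxxxxxxxxxxxxxxxxxxxxxxxxxxxxxxxxxxxxxxxxxxxxxxxxxxxxxxxxxxxxxxxxxxxxxxxxxxxxxxxxxxxxxxxxxxxxxxxxxxxxxxxxxxxxxxxxxxxxxxxxxxxxxxxxxxxxxxxxxxxxxxxxxxxxxxxxxxxxxxxxxxxxxxxxxxxxxxxxxxxxxxxxxxxxxxxxxxxxxxxxxxxxxxxx' for notes violates CHECK (length(notes) <= 255).

fails (CHECK on notes)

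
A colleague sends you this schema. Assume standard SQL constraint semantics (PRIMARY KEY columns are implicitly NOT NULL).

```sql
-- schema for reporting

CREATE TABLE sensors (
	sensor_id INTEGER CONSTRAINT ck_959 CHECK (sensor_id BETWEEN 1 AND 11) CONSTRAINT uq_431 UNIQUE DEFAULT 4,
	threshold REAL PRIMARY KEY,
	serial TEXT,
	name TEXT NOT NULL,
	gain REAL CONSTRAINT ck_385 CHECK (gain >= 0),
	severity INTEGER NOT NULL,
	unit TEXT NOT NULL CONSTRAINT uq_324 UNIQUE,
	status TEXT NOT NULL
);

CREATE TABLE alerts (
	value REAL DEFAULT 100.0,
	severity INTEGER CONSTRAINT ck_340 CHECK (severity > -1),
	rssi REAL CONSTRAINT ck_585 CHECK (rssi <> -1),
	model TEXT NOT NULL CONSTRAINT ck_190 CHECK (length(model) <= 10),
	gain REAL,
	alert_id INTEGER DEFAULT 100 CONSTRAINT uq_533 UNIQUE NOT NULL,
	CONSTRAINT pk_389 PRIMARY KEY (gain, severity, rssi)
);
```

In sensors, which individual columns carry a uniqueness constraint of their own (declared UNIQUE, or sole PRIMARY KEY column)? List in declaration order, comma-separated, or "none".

- sensor_id: declared UNIQUE → unique.
- threshold: single-column PRIMARY KEY → unique.
- serial: no UNIQUE or single-column PK constraint.
- name: no UNIQUE or single-column PK constraint.
- gain: no UNIQUE or single-column PK constraint.
- severity: no UNIQUE or single-column PK constraint.
- unit: declared UNIQUE → unique.
- status: no UNIQUE or single-column PK constraint.

sensor_id, threshold, unit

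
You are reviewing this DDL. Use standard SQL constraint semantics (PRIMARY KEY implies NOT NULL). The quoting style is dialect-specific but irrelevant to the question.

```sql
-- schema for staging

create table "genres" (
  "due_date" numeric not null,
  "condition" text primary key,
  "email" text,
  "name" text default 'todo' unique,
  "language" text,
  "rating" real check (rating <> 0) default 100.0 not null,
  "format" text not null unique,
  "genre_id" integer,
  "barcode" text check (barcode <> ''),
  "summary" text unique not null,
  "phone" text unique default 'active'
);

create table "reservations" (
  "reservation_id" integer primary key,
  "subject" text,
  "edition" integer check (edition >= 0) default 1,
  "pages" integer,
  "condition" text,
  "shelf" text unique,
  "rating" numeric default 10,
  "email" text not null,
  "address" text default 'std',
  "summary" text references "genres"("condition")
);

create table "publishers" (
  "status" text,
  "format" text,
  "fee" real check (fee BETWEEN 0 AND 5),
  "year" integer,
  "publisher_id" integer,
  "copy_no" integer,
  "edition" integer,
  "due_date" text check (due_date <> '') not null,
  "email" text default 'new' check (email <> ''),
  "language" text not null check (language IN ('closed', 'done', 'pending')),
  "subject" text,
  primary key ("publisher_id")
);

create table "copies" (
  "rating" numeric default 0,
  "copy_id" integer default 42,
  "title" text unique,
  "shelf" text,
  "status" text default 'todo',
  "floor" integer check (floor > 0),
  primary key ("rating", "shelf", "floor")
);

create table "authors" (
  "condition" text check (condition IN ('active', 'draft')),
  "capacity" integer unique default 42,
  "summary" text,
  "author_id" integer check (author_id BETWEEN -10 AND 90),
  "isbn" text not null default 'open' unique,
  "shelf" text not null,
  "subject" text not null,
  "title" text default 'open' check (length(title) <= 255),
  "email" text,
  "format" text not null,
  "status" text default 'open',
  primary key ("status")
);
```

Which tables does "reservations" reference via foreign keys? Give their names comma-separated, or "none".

genres

- summary REFERENCES genres(condition).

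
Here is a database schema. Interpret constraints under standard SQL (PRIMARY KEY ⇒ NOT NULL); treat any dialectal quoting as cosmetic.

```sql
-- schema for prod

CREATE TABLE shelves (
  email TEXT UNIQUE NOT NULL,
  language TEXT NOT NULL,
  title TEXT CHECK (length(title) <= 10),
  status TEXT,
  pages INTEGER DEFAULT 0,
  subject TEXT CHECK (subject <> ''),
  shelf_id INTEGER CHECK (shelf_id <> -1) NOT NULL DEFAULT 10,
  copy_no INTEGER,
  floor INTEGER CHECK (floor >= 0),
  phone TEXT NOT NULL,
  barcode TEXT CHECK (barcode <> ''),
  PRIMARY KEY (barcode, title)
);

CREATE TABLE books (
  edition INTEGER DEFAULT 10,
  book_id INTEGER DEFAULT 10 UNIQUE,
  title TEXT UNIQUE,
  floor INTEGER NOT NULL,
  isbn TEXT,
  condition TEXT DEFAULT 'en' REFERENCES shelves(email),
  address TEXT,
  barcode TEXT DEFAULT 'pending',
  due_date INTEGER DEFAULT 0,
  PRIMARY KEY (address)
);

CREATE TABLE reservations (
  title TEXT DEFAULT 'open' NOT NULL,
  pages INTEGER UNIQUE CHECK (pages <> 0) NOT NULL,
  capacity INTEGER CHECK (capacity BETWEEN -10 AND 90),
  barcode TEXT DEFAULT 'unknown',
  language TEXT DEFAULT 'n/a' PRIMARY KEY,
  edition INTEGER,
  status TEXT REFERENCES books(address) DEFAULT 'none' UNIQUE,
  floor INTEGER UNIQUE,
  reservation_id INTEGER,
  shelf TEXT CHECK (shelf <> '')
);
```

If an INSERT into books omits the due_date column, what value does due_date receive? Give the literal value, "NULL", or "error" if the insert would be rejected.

due_date has an explicit DEFAULT 0.
When the column is omitted from an INSERT, that default is used.

0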